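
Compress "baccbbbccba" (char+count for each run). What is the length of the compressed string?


Input: baccbbbccba
Runs:
  'b' x 1 => "b1"
  'a' x 1 => "a1"
  'c' x 2 => "c2"
  'b' x 3 => "b3"
  'c' x 2 => "c2"
  'b' x 1 => "b1"
  'a' x 1 => "a1"
Compressed: "b1a1c2b3c2b1a1"
Compressed length: 14

14


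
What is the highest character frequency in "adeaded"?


Input: adeaded
Character counts:
  'a': 2
  'd': 3
  'e': 2
Maximum frequency: 3

3


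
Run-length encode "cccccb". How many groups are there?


Input: cccccb
Scanning for consecutive runs:
  Group 1: 'c' x 5 (positions 0-4)
  Group 2: 'b' x 1 (positions 5-5)
Total groups: 2

2


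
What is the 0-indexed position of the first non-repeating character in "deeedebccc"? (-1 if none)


Input: deeedebccc
Character frequencies:
  'b': 1
  'c': 3
  'd': 2
  'e': 4
Scanning left to right for freq == 1:
  Position 0 ('d'): freq=2, skip
  Position 1 ('e'): freq=4, skip
  Position 2 ('e'): freq=4, skip
  Position 3 ('e'): freq=4, skip
  Position 4 ('d'): freq=2, skip
  Position 5 ('e'): freq=4, skip
  Position 6 ('b'): unique! => answer = 6

6


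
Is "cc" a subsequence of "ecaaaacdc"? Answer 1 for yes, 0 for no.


Check if "cc" is a subsequence of "ecaaaacdc"
Greedy scan:
  Position 0 ('e'): no match needed
  Position 1 ('c'): matches sub[0] = 'c'
  Position 2 ('a'): no match needed
  Position 3 ('a'): no match needed
  Position 4 ('a'): no match needed
  Position 5 ('a'): no match needed
  Position 6 ('c'): matches sub[1] = 'c'
  Position 7 ('d'): no match needed
  Position 8 ('c'): no match needed
All 2 characters matched => is a subsequence

1


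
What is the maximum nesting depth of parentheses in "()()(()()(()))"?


Input: "()()(()()(()))"
Tracking depth:
  Position 0 '(': depth becomes 1
  Position 1 ')': depth becomes 0
  Position 2 '(': depth becomes 1
  Position 3 ')': depth becomes 0
  Position 4 '(': depth becomes 1
  Position 5 '(': depth becomes 2
  Position 6 ')': depth becomes 1
  Position 7 '(': depth becomes 2
  Position 8 ')': depth becomes 1
  Position 9 '(': depth becomes 2
  Position 10 '(': depth becomes 3
  Position 11 ')': depth becomes 2
  Position 12 ')': depth becomes 1
  Position 13 ')': depth becomes 0
Maximum depth reached: 3

3


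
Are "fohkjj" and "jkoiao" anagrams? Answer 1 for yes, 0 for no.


Strings: "fohkjj", "jkoiao"
Sorted first:  fhjjko
Sorted second: aijkoo
Differ at position 0: 'f' vs 'a' => not anagrams

0


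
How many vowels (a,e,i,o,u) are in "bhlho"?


Input: bhlho
Checking each character:
  'b' at position 0: consonant
  'h' at position 1: consonant
  'l' at position 2: consonant
  'h' at position 3: consonant
  'o' at position 4: vowel (running total: 1)
Total vowels: 1

1


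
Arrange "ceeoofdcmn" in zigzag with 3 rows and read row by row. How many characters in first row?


Zigzag "ceeoofdcmn" into 3 rows:
Placing characters:
  'c' => row 0
  'e' => row 1
  'e' => row 2
  'o' => row 1
  'o' => row 0
  'f' => row 1
  'd' => row 2
  'c' => row 1
  'm' => row 0
  'n' => row 1
Rows:
  Row 0: "com"
  Row 1: "eofcn"
  Row 2: "ed"
First row length: 3

3


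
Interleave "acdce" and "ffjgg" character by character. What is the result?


Interleaving "acdce" and "ffjgg":
  Position 0: 'a' from first, 'f' from second => "af"
  Position 1: 'c' from first, 'f' from second => "cf"
  Position 2: 'd' from first, 'j' from second => "dj"
  Position 3: 'c' from first, 'g' from second => "cg"
  Position 4: 'e' from first, 'g' from second => "eg"
Result: afcfdjcgeg

afcfdjcgeg


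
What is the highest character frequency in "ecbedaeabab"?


Input: ecbedaeabab
Character counts:
  'a': 3
  'b': 3
  'c': 1
  'd': 1
  'e': 3
Maximum frequency: 3

3


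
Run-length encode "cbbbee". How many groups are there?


Input: cbbbee
Scanning for consecutive runs:
  Group 1: 'c' x 1 (positions 0-0)
  Group 2: 'b' x 3 (positions 1-3)
  Group 3: 'e' x 2 (positions 4-5)
Total groups: 3

3


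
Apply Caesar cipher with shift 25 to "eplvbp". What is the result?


Caesar cipher: shift "eplvbp" by 25
  'e' (pos 4) + 25 = pos 3 = 'd'
  'p' (pos 15) + 25 = pos 14 = 'o'
  'l' (pos 11) + 25 = pos 10 = 'k'
  'v' (pos 21) + 25 = pos 20 = 'u'
  'b' (pos 1) + 25 = pos 0 = 'a'
  'p' (pos 15) + 25 = pos 14 = 'o'
Result: dokuao

dokuao


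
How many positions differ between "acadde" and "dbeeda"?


Comparing "acadde" and "dbeeda" position by position:
  Position 0: 'a' vs 'd' => DIFFER
  Position 1: 'c' vs 'b' => DIFFER
  Position 2: 'a' vs 'e' => DIFFER
  Position 3: 'd' vs 'e' => DIFFER
  Position 4: 'd' vs 'd' => same
  Position 5: 'e' vs 'a' => DIFFER
Positions that differ: 5

5


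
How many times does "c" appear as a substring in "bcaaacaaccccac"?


Searching for "c" in "bcaaacaaccccac"
Scanning each position:
  Position 0: "b" => no
  Position 1: "c" => MATCH
  Position 2: "a" => no
  Position 3: "a" => no
  Position 4: "a" => no
  Position 5: "c" => MATCH
  Position 6: "a" => no
  Position 7: "a" => no
  Position 8: "c" => MATCH
  Position 9: "c" => MATCH
  Position 10: "c" => MATCH
  Position 11: "c" => MATCH
  Position 12: "a" => no
  Position 13: "c" => MATCH
Total occurrences: 7

7


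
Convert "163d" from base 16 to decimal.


Input: "163d" in base 16
Positional expansion:
  Digit '1' (value 1) x 16^3 = 4096
  Digit '6' (value 6) x 16^2 = 1536
  Digit '3' (value 3) x 16^1 = 48
  Digit 'd' (value 13) x 16^0 = 13
Sum = 5693

5693


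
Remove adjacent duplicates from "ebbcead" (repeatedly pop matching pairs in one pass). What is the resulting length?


Input: ebbcead
Stack-based adjacent duplicate removal:
  Read 'e': push. Stack: e
  Read 'b': push. Stack: eb
  Read 'b': matches stack top 'b' => pop. Stack: e
  Read 'c': push. Stack: ec
  Read 'e': push. Stack: ece
  Read 'a': push. Stack: ecea
  Read 'd': push. Stack: ecead
Final stack: "ecead" (length 5)

5


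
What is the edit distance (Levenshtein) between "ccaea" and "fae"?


Computing edit distance: "ccaea" -> "fae"
DP table:
           f    a    e
      0    1    2    3
  c   1    1    2    3
  c   2    2    2    3
  a   3    3    2    3
  e   4    4    3    2
  a   5    5    4    3
Edit distance = dp[5][3] = 3

3


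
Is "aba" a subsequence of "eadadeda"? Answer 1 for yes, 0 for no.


Check if "aba" is a subsequence of "eadadeda"
Greedy scan:
  Position 0 ('e'): no match needed
  Position 1 ('a'): matches sub[0] = 'a'
  Position 2 ('d'): no match needed
  Position 3 ('a'): no match needed
  Position 4 ('d'): no match needed
  Position 5 ('e'): no match needed
  Position 6 ('d'): no match needed
  Position 7 ('a'): no match needed
Only matched 1/3 characters => not a subsequence

0


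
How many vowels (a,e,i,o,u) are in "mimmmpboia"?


Input: mimmmpboia
Checking each character:
  'm' at position 0: consonant
  'i' at position 1: vowel (running total: 1)
  'm' at position 2: consonant
  'm' at position 3: consonant
  'm' at position 4: consonant
  'p' at position 5: consonant
  'b' at position 6: consonant
  'o' at position 7: vowel (running total: 2)
  'i' at position 8: vowel (running total: 3)
  'a' at position 9: vowel (running total: 4)
Total vowels: 4

4


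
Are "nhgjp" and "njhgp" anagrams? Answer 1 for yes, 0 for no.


Strings: "nhgjp", "njhgp"
Sorted first:  ghjnp
Sorted second: ghjnp
Sorted forms match => anagrams

1


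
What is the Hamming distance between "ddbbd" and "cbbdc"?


Comparing "ddbbd" and "cbbdc" position by position:
  Position 0: 'd' vs 'c' => differ
  Position 1: 'd' vs 'b' => differ
  Position 2: 'b' vs 'b' => same
  Position 3: 'b' vs 'd' => differ
  Position 4: 'd' vs 'c' => differ
Total differences (Hamming distance): 4

4


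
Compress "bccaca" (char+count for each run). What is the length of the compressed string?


Input: bccaca
Runs:
  'b' x 1 => "b1"
  'c' x 2 => "c2"
  'a' x 1 => "a1"
  'c' x 1 => "c1"
  'a' x 1 => "a1"
Compressed: "b1c2a1c1a1"
Compressed length: 10

10


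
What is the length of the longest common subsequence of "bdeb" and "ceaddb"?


LCS of "bdeb" and "ceaddb"
DP table:
           c    e    a    d    d    b
      0    0    0    0    0    0    0
  b   0    0    0    0    0    0    1
  d   0    0    0    0    1    1    1
  e   0    0    1    1    1    1    1
  b   0    0    1    1    1    1    2
LCS length = dp[4][6] = 2

2


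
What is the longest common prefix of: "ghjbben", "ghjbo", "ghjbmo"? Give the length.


Words: ghjbben, ghjbo, ghjbmo
  Position 0: all 'g' => match
  Position 1: all 'h' => match
  Position 2: all 'j' => match
  Position 3: all 'b' => match
  Position 4: ('b', 'o', 'm') => mismatch, stop
LCP = "ghjb" (length 4)

4


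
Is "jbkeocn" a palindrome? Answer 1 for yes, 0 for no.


Input: jbkeocn
Reversed: ncoekbj
  Compare pos 0 ('j') with pos 6 ('n'): MISMATCH
  Compare pos 1 ('b') with pos 5 ('c'): MISMATCH
  Compare pos 2 ('k') with pos 4 ('o'): MISMATCH
Result: not a palindrome

0


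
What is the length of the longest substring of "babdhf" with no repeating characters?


Input: "babdhf"
Sliding window (track last position of each char):
  Position 0 ('b'): window [0,0] length 1 -- new best
  Position 1 ('a'): window [0,1] length 2 -- new best
  Position 2 ('b'): repeat (last at 0), move window start to 1
  Position 2 ('b'): window [1,2] length 2
  Position 3 ('d'): window [1,3] length 3 -- new best
  Position 4 ('h'): window [1,4] length 4 -- new best
  Position 5 ('f'): window [1,5] length 5 -- new best
Longest substring with no repeats: "abdhf" with length 5

5


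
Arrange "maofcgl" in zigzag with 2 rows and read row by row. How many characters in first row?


Zigzag "maofcgl" into 2 rows:
Placing characters:
  'm' => row 0
  'a' => row 1
  'o' => row 0
  'f' => row 1
  'c' => row 0
  'g' => row 1
  'l' => row 0
Rows:
  Row 0: "mocl"
  Row 1: "afg"
First row length: 4

4


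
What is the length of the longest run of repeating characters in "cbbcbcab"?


Input: "cbbcbcab"
Scanning for longest run:
  Position 1 ('b'): new char, reset run to 1
  Position 2 ('b'): continues run of 'b', length=2
  Position 3 ('c'): new char, reset run to 1
  Position 4 ('b'): new char, reset run to 1
  Position 5 ('c'): new char, reset run to 1
  Position 6 ('a'): new char, reset run to 1
  Position 7 ('b'): new char, reset run to 1
Longest run: 'b' with length 2

2


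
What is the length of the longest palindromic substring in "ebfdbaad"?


Input: "ebfdbaad"
Checking substrings for palindromes:
  [5:7] "aa" (len 2) => palindrome
Longest palindromic substring: "aa" with length 2

2


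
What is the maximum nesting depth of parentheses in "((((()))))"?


Input: "((((()))))"
Tracking depth:
  Position 0 '(': depth becomes 1
  Position 1 '(': depth becomes 2
  Position 2 '(': depth becomes 3
  Position 3 '(': depth becomes 4
  Position 4 '(': depth becomes 5
  Position 5 ')': depth becomes 4
  Position 6 ')': depth becomes 3
  Position 7 ')': depth becomes 2
  Position 8 ')': depth becomes 1
  Position 9 ')': depth becomes 0
Maximum depth reached: 5

5


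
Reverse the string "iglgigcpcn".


Input: iglgigcpcn
Reading characters right to left:
  Position 9: 'n'
  Position 8: 'c'
  Position 7: 'p'
  Position 6: 'c'
  Position 5: 'g'
  Position 4: 'i'
  Position 3: 'g'
  Position 2: 'l'
  Position 1: 'g'
  Position 0: 'i'
Reversed: ncpcgiglgi

ncpcgiglgi


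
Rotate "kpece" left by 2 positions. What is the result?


Input: "kpece", rotate left by 2
First 2 characters: "kp"
Remaining characters: "ece"
Concatenate remaining + first: "ece" + "kp" = "ecekp"

ecekp


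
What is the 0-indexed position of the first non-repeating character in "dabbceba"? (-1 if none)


Input: dabbceba
Character frequencies:
  'a': 2
  'b': 3
  'c': 1
  'd': 1
  'e': 1
Scanning left to right for freq == 1:
  Position 0 ('d'): unique! => answer = 0

0


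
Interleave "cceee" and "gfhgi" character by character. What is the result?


Interleaving "cceee" and "gfhgi":
  Position 0: 'c' from first, 'g' from second => "cg"
  Position 1: 'c' from first, 'f' from second => "cf"
  Position 2: 'e' from first, 'h' from second => "eh"
  Position 3: 'e' from first, 'g' from second => "eg"
  Position 4: 'e' from first, 'i' from second => "ei"
Result: cgcfehegei

cgcfehegei


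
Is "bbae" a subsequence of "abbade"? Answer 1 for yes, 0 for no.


Check if "bbae" is a subsequence of "abbade"
Greedy scan:
  Position 0 ('a'): no match needed
  Position 1 ('b'): matches sub[0] = 'b'
  Position 2 ('b'): matches sub[1] = 'b'
  Position 3 ('a'): matches sub[2] = 'a'
  Position 4 ('d'): no match needed
  Position 5 ('e'): matches sub[3] = 'e'
All 4 characters matched => is a subsequence

1


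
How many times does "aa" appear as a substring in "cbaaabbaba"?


Searching for "aa" in "cbaaabbaba"
Scanning each position:
  Position 0: "cb" => no
  Position 1: "ba" => no
  Position 2: "aa" => MATCH
  Position 3: "aa" => MATCH
  Position 4: "ab" => no
  Position 5: "bb" => no
  Position 6: "ba" => no
  Position 7: "ab" => no
  Position 8: "ba" => no
Total occurrences: 2

2


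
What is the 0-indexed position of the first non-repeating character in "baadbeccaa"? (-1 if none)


Input: baadbeccaa
Character frequencies:
  'a': 4
  'b': 2
  'c': 2
  'd': 1
  'e': 1
Scanning left to right for freq == 1:
  Position 0 ('b'): freq=2, skip
  Position 1 ('a'): freq=4, skip
  Position 2 ('a'): freq=4, skip
  Position 3 ('d'): unique! => answer = 3

3


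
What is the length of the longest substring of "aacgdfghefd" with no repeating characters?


Input: "aacgdfghefd"
Sliding window (track last position of each char):
  Position 0 ('a'): window [0,0] length 1 -- new best
  Position 1 ('a'): repeat (last at 0), move window start to 1
  Position 1 ('a'): window [1,1] length 1
  Position 2 ('c'): window [1,2] length 2 -- new best
  Position 3 ('g'): window [1,3] length 3 -- new best
  Position 4 ('d'): window [1,4] length 4 -- new best
  Position 5 ('f'): window [1,5] length 5 -- new best
  Position 6 ('g'): repeat (last at 3), move window start to 4
  Position 6 ('g'): window [4,6] length 3
  Position 7 ('h'): window [4,7] length 4
  Position 8 ('e'): window [4,8] length 5
  Position 9 ('f'): repeat (last at 5), move window start to 6
  Position 9 ('f'): window [6,9] length 4
  Position 10 ('d'): window [6,10] length 5
Longest substring with no repeats: "acgdf" with length 5

5


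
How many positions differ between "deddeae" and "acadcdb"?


Comparing "deddeae" and "acadcdb" position by position:
  Position 0: 'd' vs 'a' => DIFFER
  Position 1: 'e' vs 'c' => DIFFER
  Position 2: 'd' vs 'a' => DIFFER
  Position 3: 'd' vs 'd' => same
  Position 4: 'e' vs 'c' => DIFFER
  Position 5: 'a' vs 'd' => DIFFER
  Position 6: 'e' vs 'b' => DIFFER
Positions that differ: 6

6


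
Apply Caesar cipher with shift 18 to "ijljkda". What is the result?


Caesar cipher: shift "ijljkda" by 18
  'i' (pos 8) + 18 = pos 0 = 'a'
  'j' (pos 9) + 18 = pos 1 = 'b'
  'l' (pos 11) + 18 = pos 3 = 'd'
  'j' (pos 9) + 18 = pos 1 = 'b'
  'k' (pos 10) + 18 = pos 2 = 'c'
  'd' (pos 3) + 18 = pos 21 = 'v'
  'a' (pos 0) + 18 = pos 18 = 's'
Result: abdbcvs

abdbcvs


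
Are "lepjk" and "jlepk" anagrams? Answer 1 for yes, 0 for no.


Strings: "lepjk", "jlepk"
Sorted first:  ejklp
Sorted second: ejklp
Sorted forms match => anagrams

1


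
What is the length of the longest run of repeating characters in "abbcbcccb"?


Input: "abbcbcccb"
Scanning for longest run:
  Position 1 ('b'): new char, reset run to 1
  Position 2 ('b'): continues run of 'b', length=2
  Position 3 ('c'): new char, reset run to 1
  Position 4 ('b'): new char, reset run to 1
  Position 5 ('c'): new char, reset run to 1
  Position 6 ('c'): continues run of 'c', length=2
  Position 7 ('c'): continues run of 'c', length=3
  Position 8 ('b'): new char, reset run to 1
Longest run: 'c' with length 3

3


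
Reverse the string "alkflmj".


Input: alkflmj
Reading characters right to left:
  Position 6: 'j'
  Position 5: 'm'
  Position 4: 'l'
  Position 3: 'f'
  Position 2: 'k'
  Position 1: 'l'
  Position 0: 'a'
Reversed: jmlfkla

jmlfkla


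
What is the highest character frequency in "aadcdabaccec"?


Input: aadcdabaccec
Character counts:
  'a': 4
  'b': 1
  'c': 4
  'd': 2
  'e': 1
Maximum frequency: 4

4


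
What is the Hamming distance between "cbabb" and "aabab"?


Comparing "cbabb" and "aabab" position by position:
  Position 0: 'c' vs 'a' => differ
  Position 1: 'b' vs 'a' => differ
  Position 2: 'a' vs 'b' => differ
  Position 3: 'b' vs 'a' => differ
  Position 4: 'b' vs 'b' => same
Total differences (Hamming distance): 4

4


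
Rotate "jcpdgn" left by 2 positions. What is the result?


Input: "jcpdgn", rotate left by 2
First 2 characters: "jc"
Remaining characters: "pdgn"
Concatenate remaining + first: "pdgn" + "jc" = "pdgnjc"

pdgnjc


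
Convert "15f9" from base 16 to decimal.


Input: "15f9" in base 16
Positional expansion:
  Digit '1' (value 1) x 16^3 = 4096
  Digit '5' (value 5) x 16^2 = 1280
  Digit 'f' (value 15) x 16^1 = 240
  Digit '9' (value 9) x 16^0 = 9
Sum = 5625

5625


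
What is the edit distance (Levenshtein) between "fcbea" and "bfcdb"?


Computing edit distance: "fcbea" -> "bfcdb"
DP table:
           b    f    c    d    b
      0    1    2    3    4    5
  f   1    1    1    2    3    4
  c   2    2    2    1    2    3
  b   3    2    3    2    2    2
  e   4    3    3    3    3    3
  a   5    4    4    4    4    4
Edit distance = dp[5][5] = 4

4


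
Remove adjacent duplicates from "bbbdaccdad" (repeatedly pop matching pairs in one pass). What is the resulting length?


Input: bbbdaccdad
Stack-based adjacent duplicate removal:
  Read 'b': push. Stack: b
  Read 'b': matches stack top 'b' => pop. Stack: (empty)
  Read 'b': push. Stack: b
  Read 'd': push. Stack: bd
  Read 'a': push. Stack: bda
  Read 'c': push. Stack: bdac
  Read 'c': matches stack top 'c' => pop. Stack: bda
  Read 'd': push. Stack: bdad
  Read 'a': push. Stack: bdada
  Read 'd': push. Stack: bdadad
Final stack: "bdadad" (length 6)

6


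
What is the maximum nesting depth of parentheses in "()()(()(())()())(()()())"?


Input: "()()(()(())()())(()()())"
Tracking depth:
  Position 0 '(': depth becomes 1
  Position 1 ')': depth becomes 0
  Position 2 '(': depth becomes 1
  Position 3 ')': depth becomes 0
  Position 4 '(': depth becomes 1
  Position 5 '(': depth becomes 2
  Position 6 ')': depth becomes 1
  Position 7 '(': depth becomes 2
  Position 8 '(': depth becomes 3
  Position 9 ')': depth becomes 2
  Position 10 ')': depth becomes 1
  Position 11 '(': depth becomes 2
  Position 12 ')': depth becomes 1
  Position 13 '(': depth becomes 2
  Position 14 ')': depth becomes 1
  Position 15 ')': depth becomes 0
  Position 16 '(': depth becomes 1
  Position 17 '(': depth becomes 2
  Position 18 ')': depth becomes 1
  Position 19 '(': depth becomes 2
  Position 20 ')': depth becomes 1
  Position 21 '(': depth becomes 2
  Position 22 ')': depth becomes 1
  Position 23 ')': depth becomes 0
Maximum depth reached: 3

3


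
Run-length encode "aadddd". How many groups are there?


Input: aadddd
Scanning for consecutive runs:
  Group 1: 'a' x 2 (positions 0-1)
  Group 2: 'd' x 4 (positions 2-5)
Total groups: 2

2


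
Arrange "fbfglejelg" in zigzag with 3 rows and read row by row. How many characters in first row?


Zigzag "fbfglejelg" into 3 rows:
Placing characters:
  'f' => row 0
  'b' => row 1
  'f' => row 2
  'g' => row 1
  'l' => row 0
  'e' => row 1
  'j' => row 2
  'e' => row 1
  'l' => row 0
  'g' => row 1
Rows:
  Row 0: "fll"
  Row 1: "bgeeg"
  Row 2: "fj"
First row length: 3

3


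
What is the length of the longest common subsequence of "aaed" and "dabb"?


LCS of "aaed" and "dabb"
DP table:
           d    a    b    b
      0    0    0    0    0
  a   0    0    1    1    1
  a   0    0    1    1    1
  e   0    0    1    1    1
  d   0    1    1    1    1
LCS length = dp[4][4] = 1

1


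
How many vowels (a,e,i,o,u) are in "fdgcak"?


Input: fdgcak
Checking each character:
  'f' at position 0: consonant
  'd' at position 1: consonant
  'g' at position 2: consonant
  'c' at position 3: consonant
  'a' at position 4: vowel (running total: 1)
  'k' at position 5: consonant
Total vowels: 1

1


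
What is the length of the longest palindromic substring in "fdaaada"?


Input: "fdaaada"
Checking substrings for palindromes:
  [1:6] "daaad" (len 5) => palindrome
  [2:5] "aaa" (len 3) => palindrome
  [4:7] "ada" (len 3) => palindrome
  [2:4] "aa" (len 2) => palindrome
  [3:5] "aa" (len 2) => palindrome
Longest palindromic substring: "daaad" with length 5

5


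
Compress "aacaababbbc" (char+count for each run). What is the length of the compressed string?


Input: aacaababbbc
Runs:
  'a' x 2 => "a2"
  'c' x 1 => "c1"
  'a' x 2 => "a2"
  'b' x 1 => "b1"
  'a' x 1 => "a1"
  'b' x 3 => "b3"
  'c' x 1 => "c1"
Compressed: "a2c1a2b1a1b3c1"
Compressed length: 14

14


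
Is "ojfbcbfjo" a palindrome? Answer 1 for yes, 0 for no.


Input: ojfbcbfjo
Reversed: ojfbcbfjo
  Compare pos 0 ('o') with pos 8 ('o'): match
  Compare pos 1 ('j') with pos 7 ('j'): match
  Compare pos 2 ('f') with pos 6 ('f'): match
  Compare pos 3 ('b') with pos 5 ('b'): match
Result: palindrome

1


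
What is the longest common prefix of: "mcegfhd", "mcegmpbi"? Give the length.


Words: mcegfhd, mcegmpbi
  Position 0: all 'm' => match
  Position 1: all 'c' => match
  Position 2: all 'e' => match
  Position 3: all 'g' => match
  Position 4: ('f', 'm') => mismatch, stop
LCP = "mceg" (length 4)

4


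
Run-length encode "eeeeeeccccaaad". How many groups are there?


Input: eeeeeeccccaaad
Scanning for consecutive runs:
  Group 1: 'e' x 6 (positions 0-5)
  Group 2: 'c' x 4 (positions 6-9)
  Group 3: 'a' x 3 (positions 10-12)
  Group 4: 'd' x 1 (positions 13-13)
Total groups: 4

4


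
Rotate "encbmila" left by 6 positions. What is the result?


Input: "encbmila", rotate left by 6
First 6 characters: "encbmi"
Remaining characters: "la"
Concatenate remaining + first: "la" + "encbmi" = "laencbmi"

laencbmi


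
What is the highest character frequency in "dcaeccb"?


Input: dcaeccb
Character counts:
  'a': 1
  'b': 1
  'c': 3
  'd': 1
  'e': 1
Maximum frequency: 3

3


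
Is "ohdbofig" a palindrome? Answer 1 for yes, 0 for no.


Input: ohdbofig
Reversed: gifobdho
  Compare pos 0 ('o') with pos 7 ('g'): MISMATCH
  Compare pos 1 ('h') with pos 6 ('i'): MISMATCH
  Compare pos 2 ('d') with pos 5 ('f'): MISMATCH
  Compare pos 3 ('b') with pos 4 ('o'): MISMATCH
Result: not a palindrome

0


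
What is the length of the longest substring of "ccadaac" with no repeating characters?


Input: "ccadaac"
Sliding window (track last position of each char):
  Position 0 ('c'): window [0,0] length 1 -- new best
  Position 1 ('c'): repeat (last at 0), move window start to 1
  Position 1 ('c'): window [1,1] length 1
  Position 2 ('a'): window [1,2] length 2 -- new best
  Position 3 ('d'): window [1,3] length 3 -- new best
  Position 4 ('a'): repeat (last at 2), move window start to 3
  Position 4 ('a'): window [3,4] length 2
  Position 5 ('a'): repeat (last at 4), move window start to 5
  Position 5 ('a'): window [5,5] length 1
  Position 6 ('c'): window [5,6] length 2
Longest substring with no repeats: "cad" with length 3

3


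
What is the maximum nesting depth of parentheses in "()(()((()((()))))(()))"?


Input: "()(()((()((()))))(()))"
Tracking depth:
  Position 0 '(': depth becomes 1
  Position 1 ')': depth becomes 0
  Position 2 '(': depth becomes 1
  Position 3 '(': depth becomes 2
  Position 4 ')': depth becomes 1
  Position 5 '(': depth becomes 2
  Position 6 '(': depth becomes 3
  Position 7 '(': depth becomes 4
  Position 8 ')': depth becomes 3
  Position 9 '(': depth becomes 4
  Position 10 '(': depth becomes 5
  Position 11 '(': depth becomes 6
  Position 12 ')': depth becomes 5
  Position 13 ')': depth becomes 4
  Position 14 ')': depth becomes 3
  Position 15 ')': depth becomes 2
  Position 16 ')': depth becomes 1
  Position 17 '(': depth becomes 2
  Position 18 '(': depth becomes 3
  Position 19 ')': depth becomes 2
  Position 20 ')': depth becomes 1
  Position 21 ')': depth becomes 0
Maximum depth reached: 6

6


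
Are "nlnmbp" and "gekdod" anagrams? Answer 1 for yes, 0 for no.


Strings: "nlnmbp", "gekdod"
Sorted first:  blmnnp
Sorted second: ddegko
Differ at position 0: 'b' vs 'd' => not anagrams

0


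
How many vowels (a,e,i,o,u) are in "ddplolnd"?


Input: ddplolnd
Checking each character:
  'd' at position 0: consonant
  'd' at position 1: consonant
  'p' at position 2: consonant
  'l' at position 3: consonant
  'o' at position 4: vowel (running total: 1)
  'l' at position 5: consonant
  'n' at position 6: consonant
  'd' at position 7: consonant
Total vowels: 1

1


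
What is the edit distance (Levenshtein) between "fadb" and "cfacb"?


Computing edit distance: "fadb" -> "cfacb"
DP table:
           c    f    a    c    b
      0    1    2    3    4    5
  f   1    1    1    2    3    4
  a   2    2    2    1    2    3
  d   3    3    3    2    2    3
  b   4    4    4    3    3    2
Edit distance = dp[4][5] = 2

2


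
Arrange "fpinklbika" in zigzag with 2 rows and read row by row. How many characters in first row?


Zigzag "fpinklbika" into 2 rows:
Placing characters:
  'f' => row 0
  'p' => row 1
  'i' => row 0
  'n' => row 1
  'k' => row 0
  'l' => row 1
  'b' => row 0
  'i' => row 1
  'k' => row 0
  'a' => row 1
Rows:
  Row 0: "fikbk"
  Row 1: "pnlia"
First row length: 5

5


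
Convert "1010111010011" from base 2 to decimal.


Input: "1010111010011" in base 2
Positional expansion:
  Digit '1' (value 1) x 2^12 = 4096
  Digit '0' (value 0) x 2^11 = 0
  Digit '1' (value 1) x 2^10 = 1024
  Digit '0' (value 0) x 2^9 = 0
  Digit '1' (value 1) x 2^8 = 256
  Digit '1' (value 1) x 2^7 = 128
  Digit '1' (value 1) x 2^6 = 64
  Digit '0' (value 0) x 2^5 = 0
  Digit '1' (value 1) x 2^4 = 16
  Digit '0' (value 0) x 2^3 = 0
  Digit '0' (value 0) x 2^2 = 0
  Digit '1' (value 1) x 2^1 = 2
  Digit '1' (value 1) x 2^0 = 1
Sum = 5587

5587


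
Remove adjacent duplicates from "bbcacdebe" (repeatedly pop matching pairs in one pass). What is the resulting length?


Input: bbcacdebe
Stack-based adjacent duplicate removal:
  Read 'b': push. Stack: b
  Read 'b': matches stack top 'b' => pop. Stack: (empty)
  Read 'c': push. Stack: c
  Read 'a': push. Stack: ca
  Read 'c': push. Stack: cac
  Read 'd': push. Stack: cacd
  Read 'e': push. Stack: cacde
  Read 'b': push. Stack: cacdeb
  Read 'e': push. Stack: cacdebe
Final stack: "cacdebe" (length 7)

7


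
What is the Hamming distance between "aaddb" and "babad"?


Comparing "aaddb" and "babad" position by position:
  Position 0: 'a' vs 'b' => differ
  Position 1: 'a' vs 'a' => same
  Position 2: 'd' vs 'b' => differ
  Position 3: 'd' vs 'a' => differ
  Position 4: 'b' vs 'd' => differ
Total differences (Hamming distance): 4

4


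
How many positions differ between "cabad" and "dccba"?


Comparing "cabad" and "dccba" position by position:
  Position 0: 'c' vs 'd' => DIFFER
  Position 1: 'a' vs 'c' => DIFFER
  Position 2: 'b' vs 'c' => DIFFER
  Position 3: 'a' vs 'b' => DIFFER
  Position 4: 'd' vs 'a' => DIFFER
Positions that differ: 5

5


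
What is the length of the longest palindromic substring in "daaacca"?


Input: "daaacca"
Checking substrings for palindromes:
  [3:7] "acca" (len 4) => palindrome
  [1:4] "aaa" (len 3) => palindrome
  [1:3] "aa" (len 2) => palindrome
  [2:4] "aa" (len 2) => palindrome
  [4:6] "cc" (len 2) => palindrome
Longest palindromic substring: "acca" with length 4

4


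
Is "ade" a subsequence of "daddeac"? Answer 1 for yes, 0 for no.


Check if "ade" is a subsequence of "daddeac"
Greedy scan:
  Position 0 ('d'): no match needed
  Position 1 ('a'): matches sub[0] = 'a'
  Position 2 ('d'): matches sub[1] = 'd'
  Position 3 ('d'): no match needed
  Position 4 ('e'): matches sub[2] = 'e'
  Position 5 ('a'): no match needed
  Position 6 ('c'): no match needed
All 3 characters matched => is a subsequence

1


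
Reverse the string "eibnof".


Input: eibnof
Reading characters right to left:
  Position 5: 'f'
  Position 4: 'o'
  Position 3: 'n'
  Position 2: 'b'
  Position 1: 'i'
  Position 0: 'e'
Reversed: fonbie

fonbie


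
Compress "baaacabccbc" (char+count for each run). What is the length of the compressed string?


Input: baaacabccbc
Runs:
  'b' x 1 => "b1"
  'a' x 3 => "a3"
  'c' x 1 => "c1"
  'a' x 1 => "a1"
  'b' x 1 => "b1"
  'c' x 2 => "c2"
  'b' x 1 => "b1"
  'c' x 1 => "c1"
Compressed: "b1a3c1a1b1c2b1c1"
Compressed length: 16

16


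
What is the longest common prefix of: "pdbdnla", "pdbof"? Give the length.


Words: pdbdnla, pdbof
  Position 0: all 'p' => match
  Position 1: all 'd' => match
  Position 2: all 'b' => match
  Position 3: ('d', 'o') => mismatch, stop
LCP = "pdb" (length 3)

3


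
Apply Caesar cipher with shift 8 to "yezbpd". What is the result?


Caesar cipher: shift "yezbpd" by 8
  'y' (pos 24) + 8 = pos 6 = 'g'
  'e' (pos 4) + 8 = pos 12 = 'm'
  'z' (pos 25) + 8 = pos 7 = 'h'
  'b' (pos 1) + 8 = pos 9 = 'j'
  'p' (pos 15) + 8 = pos 23 = 'x'
  'd' (pos 3) + 8 = pos 11 = 'l'
Result: gmhjxl

gmhjxl


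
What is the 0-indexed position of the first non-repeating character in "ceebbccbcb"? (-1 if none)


Input: ceebbccbcb
Character frequencies:
  'b': 4
  'c': 4
  'e': 2
Scanning left to right for freq == 1:
  Position 0 ('c'): freq=4, skip
  Position 1 ('e'): freq=2, skip
  Position 2 ('e'): freq=2, skip
  Position 3 ('b'): freq=4, skip
  Position 4 ('b'): freq=4, skip
  Position 5 ('c'): freq=4, skip
  Position 6 ('c'): freq=4, skip
  Position 7 ('b'): freq=4, skip
  Position 8 ('c'): freq=4, skip
  Position 9 ('b'): freq=4, skip
  No unique character found => answer = -1

-1


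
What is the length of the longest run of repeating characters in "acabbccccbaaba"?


Input: "acabbccccbaaba"
Scanning for longest run:
  Position 1 ('c'): new char, reset run to 1
  Position 2 ('a'): new char, reset run to 1
  Position 3 ('b'): new char, reset run to 1
  Position 4 ('b'): continues run of 'b', length=2
  Position 5 ('c'): new char, reset run to 1
  Position 6 ('c'): continues run of 'c', length=2
  Position 7 ('c'): continues run of 'c', length=3
  Position 8 ('c'): continues run of 'c', length=4
  Position 9 ('b'): new char, reset run to 1
  Position 10 ('a'): new char, reset run to 1
  Position 11 ('a'): continues run of 'a', length=2
  Position 12 ('b'): new char, reset run to 1
  Position 13 ('a'): new char, reset run to 1
Longest run: 'c' with length 4

4


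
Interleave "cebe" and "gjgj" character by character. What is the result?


Interleaving "cebe" and "gjgj":
  Position 0: 'c' from first, 'g' from second => "cg"
  Position 1: 'e' from first, 'j' from second => "ej"
  Position 2: 'b' from first, 'g' from second => "bg"
  Position 3: 'e' from first, 'j' from second => "ej"
Result: cgejbgej

cgejbgej


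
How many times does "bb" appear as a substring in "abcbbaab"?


Searching for "bb" in "abcbbaab"
Scanning each position:
  Position 0: "ab" => no
  Position 1: "bc" => no
  Position 2: "cb" => no
  Position 3: "bb" => MATCH
  Position 4: "ba" => no
  Position 5: "aa" => no
  Position 6: "ab" => no
Total occurrences: 1

1


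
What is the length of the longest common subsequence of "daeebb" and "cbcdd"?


LCS of "daeebb" and "cbcdd"
DP table:
           c    b    c    d    d
      0    0    0    0    0    0
  d   0    0    0    0    1    1
  a   0    0    0    0    1    1
  e   0    0    0    0    1    1
  e   0    0    0    0    1    1
  b   0    0    1    1    1    1
  b   0    0    1    1    1    1
LCS length = dp[6][5] = 1

1


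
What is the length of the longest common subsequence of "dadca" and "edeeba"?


LCS of "dadca" and "edeeba"
DP table:
           e    d    e    e    b    a
      0    0    0    0    0    0    0
  d   0    0    1    1    1    1    1
  a   0    0    1    1    1    1    2
  d   0    0    1    1    1    1    2
  c   0    0    1    1    1    1    2
  a   0    0    1    1    1    1    2
LCS length = dp[5][6] = 2

2


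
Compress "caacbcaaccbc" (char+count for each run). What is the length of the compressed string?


Input: caacbcaaccbc
Runs:
  'c' x 1 => "c1"
  'a' x 2 => "a2"
  'c' x 1 => "c1"
  'b' x 1 => "b1"
  'c' x 1 => "c1"
  'a' x 2 => "a2"
  'c' x 2 => "c2"
  'b' x 1 => "b1"
  'c' x 1 => "c1"
Compressed: "c1a2c1b1c1a2c2b1c1"
Compressed length: 18

18


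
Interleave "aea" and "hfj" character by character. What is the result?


Interleaving "aea" and "hfj":
  Position 0: 'a' from first, 'h' from second => "ah"
  Position 1: 'e' from first, 'f' from second => "ef"
  Position 2: 'a' from first, 'j' from second => "aj"
Result: ahefaj

ahefaj


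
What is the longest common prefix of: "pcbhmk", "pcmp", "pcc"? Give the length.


Words: pcbhmk, pcmp, pcc
  Position 0: all 'p' => match
  Position 1: all 'c' => match
  Position 2: ('b', 'm', 'c') => mismatch, stop
LCP = "pc" (length 2)

2


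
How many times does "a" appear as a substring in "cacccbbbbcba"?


Searching for "a" in "cacccbbbbcba"
Scanning each position:
  Position 0: "c" => no
  Position 1: "a" => MATCH
  Position 2: "c" => no
  Position 3: "c" => no
  Position 4: "c" => no
  Position 5: "b" => no
  Position 6: "b" => no
  Position 7: "b" => no
  Position 8: "b" => no
  Position 9: "c" => no
  Position 10: "b" => no
  Position 11: "a" => MATCH
Total occurrences: 2

2


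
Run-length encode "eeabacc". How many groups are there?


Input: eeabacc
Scanning for consecutive runs:
  Group 1: 'e' x 2 (positions 0-1)
  Group 2: 'a' x 1 (positions 2-2)
  Group 3: 'b' x 1 (positions 3-3)
  Group 4: 'a' x 1 (positions 4-4)
  Group 5: 'c' x 2 (positions 5-6)
Total groups: 5

5


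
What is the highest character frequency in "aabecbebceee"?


Input: aabecbebceee
Character counts:
  'a': 2
  'b': 3
  'c': 2
  'e': 5
Maximum frequency: 5

5


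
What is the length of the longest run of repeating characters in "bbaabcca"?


Input: "bbaabcca"
Scanning for longest run:
  Position 1 ('b'): continues run of 'b', length=2
  Position 2 ('a'): new char, reset run to 1
  Position 3 ('a'): continues run of 'a', length=2
  Position 4 ('b'): new char, reset run to 1
  Position 5 ('c'): new char, reset run to 1
  Position 6 ('c'): continues run of 'c', length=2
  Position 7 ('a'): new char, reset run to 1
Longest run: 'b' with length 2

2


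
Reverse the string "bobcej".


Input: bobcej
Reading characters right to left:
  Position 5: 'j'
  Position 4: 'e'
  Position 3: 'c'
  Position 2: 'b'
  Position 1: 'o'
  Position 0: 'b'
Reversed: jecbob

jecbob


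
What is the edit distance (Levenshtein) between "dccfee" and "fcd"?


Computing edit distance: "dccfee" -> "fcd"
DP table:
           f    c    d
      0    1    2    3
  d   1    1    2    2
  c   2    2    1    2
  c   3    3    2    2
  f   4    3    3    3
  e   5    4    4    4
  e   6    5    5    5
Edit distance = dp[6][3] = 5

5


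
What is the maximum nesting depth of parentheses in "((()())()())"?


Input: "((()())()())"
Tracking depth:
  Position 0 '(': depth becomes 1
  Position 1 '(': depth becomes 2
  Position 2 '(': depth becomes 3
  Position 3 ')': depth becomes 2
  Position 4 '(': depth becomes 3
  Position 5 ')': depth becomes 2
  Position 6 ')': depth becomes 1
  Position 7 '(': depth becomes 2
  Position 8 ')': depth becomes 1
  Position 9 '(': depth becomes 2
  Position 10 ')': depth becomes 1
  Position 11 ')': depth becomes 0
Maximum depth reached: 3

3


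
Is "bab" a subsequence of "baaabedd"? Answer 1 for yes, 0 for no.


Check if "bab" is a subsequence of "baaabedd"
Greedy scan:
  Position 0 ('b'): matches sub[0] = 'b'
  Position 1 ('a'): matches sub[1] = 'a'
  Position 2 ('a'): no match needed
  Position 3 ('a'): no match needed
  Position 4 ('b'): matches sub[2] = 'b'
  Position 5 ('e'): no match needed
  Position 6 ('d'): no match needed
  Position 7 ('d'): no match needed
All 3 characters matched => is a subsequence

1


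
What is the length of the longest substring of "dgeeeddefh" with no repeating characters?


Input: "dgeeeddefh"
Sliding window (track last position of each char):
  Position 0 ('d'): window [0,0] length 1 -- new best
  Position 1 ('g'): window [0,1] length 2 -- new best
  Position 2 ('e'): window [0,2] length 3 -- new best
  Position 3 ('e'): repeat (last at 2), move window start to 3
  Position 3 ('e'): window [3,3] length 1
  Position 4 ('e'): repeat (last at 3), move window start to 4
  Position 4 ('e'): window [4,4] length 1
  Position 5 ('d'): window [4,5] length 2
  Position 6 ('d'): repeat (last at 5), move window start to 6
  Position 6 ('d'): window [6,6] length 1
  Position 7 ('e'): window [6,7] length 2
  Position 8 ('f'): window [6,8] length 3
  Position 9 ('h'): window [6,9] length 4 -- new best
Longest substring with no repeats: "defh" with length 4

4


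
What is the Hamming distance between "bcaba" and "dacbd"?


Comparing "bcaba" and "dacbd" position by position:
  Position 0: 'b' vs 'd' => differ
  Position 1: 'c' vs 'a' => differ
  Position 2: 'a' vs 'c' => differ
  Position 3: 'b' vs 'b' => same
  Position 4: 'a' vs 'd' => differ
Total differences (Hamming distance): 4

4


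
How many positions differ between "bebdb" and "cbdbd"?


Comparing "bebdb" and "cbdbd" position by position:
  Position 0: 'b' vs 'c' => DIFFER
  Position 1: 'e' vs 'b' => DIFFER
  Position 2: 'b' vs 'd' => DIFFER
  Position 3: 'd' vs 'b' => DIFFER
  Position 4: 'b' vs 'd' => DIFFER
Positions that differ: 5

5


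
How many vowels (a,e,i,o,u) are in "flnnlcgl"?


Input: flnnlcgl
Checking each character:
  'f' at position 0: consonant
  'l' at position 1: consonant
  'n' at position 2: consonant
  'n' at position 3: consonant
  'l' at position 4: consonant
  'c' at position 5: consonant
  'g' at position 6: consonant
  'l' at position 7: consonant
Total vowels: 0

0


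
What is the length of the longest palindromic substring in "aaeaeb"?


Input: "aaeaeb"
Checking substrings for palindromes:
  [1:4] "aea" (len 3) => palindrome
  [2:5] "eae" (len 3) => palindrome
  [0:2] "aa" (len 2) => palindrome
Longest palindromic substring: "aea" with length 3

3


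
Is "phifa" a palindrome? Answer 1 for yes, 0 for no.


Input: phifa
Reversed: afihp
  Compare pos 0 ('p') with pos 4 ('a'): MISMATCH
  Compare pos 1 ('h') with pos 3 ('f'): MISMATCH
Result: not a palindrome

0


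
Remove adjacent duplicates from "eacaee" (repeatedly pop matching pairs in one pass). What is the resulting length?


Input: eacaee
Stack-based adjacent duplicate removal:
  Read 'e': push. Stack: e
  Read 'a': push. Stack: ea
  Read 'c': push. Stack: eac
  Read 'a': push. Stack: eaca
  Read 'e': push. Stack: eacae
  Read 'e': matches stack top 'e' => pop. Stack: eaca
Final stack: "eaca" (length 4)

4


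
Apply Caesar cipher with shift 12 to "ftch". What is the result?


Caesar cipher: shift "ftch" by 12
  'f' (pos 5) + 12 = pos 17 = 'r'
  't' (pos 19) + 12 = pos 5 = 'f'
  'c' (pos 2) + 12 = pos 14 = 'o'
  'h' (pos 7) + 12 = pos 19 = 't'
Result: rfot

rfot


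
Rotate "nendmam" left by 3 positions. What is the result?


Input: "nendmam", rotate left by 3
First 3 characters: "nen"
Remaining characters: "dmam"
Concatenate remaining + first: "dmam" + "nen" = "dmamnen"

dmamnen


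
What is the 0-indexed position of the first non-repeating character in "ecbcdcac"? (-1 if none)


Input: ecbcdcac
Character frequencies:
  'a': 1
  'b': 1
  'c': 4
  'd': 1
  'e': 1
Scanning left to right for freq == 1:
  Position 0 ('e'): unique! => answer = 0

0


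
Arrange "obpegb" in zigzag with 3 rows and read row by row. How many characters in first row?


Zigzag "obpegb" into 3 rows:
Placing characters:
  'o' => row 0
  'b' => row 1
  'p' => row 2
  'e' => row 1
  'g' => row 0
  'b' => row 1
Rows:
  Row 0: "og"
  Row 1: "beb"
  Row 2: "p"
First row length: 2

2
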